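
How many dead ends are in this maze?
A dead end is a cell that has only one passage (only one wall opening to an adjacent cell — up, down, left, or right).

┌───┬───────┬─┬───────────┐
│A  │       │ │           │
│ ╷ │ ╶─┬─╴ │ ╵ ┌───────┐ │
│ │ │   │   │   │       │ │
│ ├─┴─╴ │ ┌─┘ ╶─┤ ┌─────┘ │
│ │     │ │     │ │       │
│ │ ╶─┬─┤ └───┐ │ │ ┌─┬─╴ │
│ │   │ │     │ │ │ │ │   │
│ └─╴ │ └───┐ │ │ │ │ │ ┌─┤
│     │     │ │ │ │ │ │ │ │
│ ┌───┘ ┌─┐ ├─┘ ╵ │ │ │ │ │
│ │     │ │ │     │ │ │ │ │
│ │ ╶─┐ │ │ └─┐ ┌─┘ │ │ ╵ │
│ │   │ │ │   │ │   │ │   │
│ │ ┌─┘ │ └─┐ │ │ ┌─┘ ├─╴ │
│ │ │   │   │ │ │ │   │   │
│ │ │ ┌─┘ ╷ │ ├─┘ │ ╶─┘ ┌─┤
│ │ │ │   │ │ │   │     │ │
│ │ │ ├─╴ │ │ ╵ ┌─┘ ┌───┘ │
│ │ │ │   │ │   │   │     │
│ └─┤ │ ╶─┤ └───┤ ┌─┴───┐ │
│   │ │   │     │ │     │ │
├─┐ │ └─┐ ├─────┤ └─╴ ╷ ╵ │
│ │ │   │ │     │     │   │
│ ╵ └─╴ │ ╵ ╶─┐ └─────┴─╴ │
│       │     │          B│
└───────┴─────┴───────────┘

Checking each cell for number of passages:

Dead ends found at positions:
  (0, 6)
  (1, 1)
  (1, 11)
  (2, 5)
  (3, 3)
  (3, 10)
  (4, 6)
  (4, 12)
  (5, 4)
  (5, 6)
  (6, 2)
  (7, 7)
  (8, 3)
  (8, 12)
  (9, 1)
  (9, 10)
  (10, 7)
  (10, 9)
  (11, 0)
  (12, 6)
Total dead ends: 20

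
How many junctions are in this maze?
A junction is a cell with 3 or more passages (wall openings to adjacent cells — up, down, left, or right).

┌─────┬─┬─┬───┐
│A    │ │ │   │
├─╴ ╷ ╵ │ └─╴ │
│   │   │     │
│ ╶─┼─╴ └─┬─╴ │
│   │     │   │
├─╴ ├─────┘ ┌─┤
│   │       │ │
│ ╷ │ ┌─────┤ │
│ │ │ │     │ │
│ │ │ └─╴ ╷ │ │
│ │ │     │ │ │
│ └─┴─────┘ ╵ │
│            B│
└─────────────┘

Checking each cell for number of passages:

Junctions found (3+ passages):
  (0, 1): 3 passages
  (1, 3): 3 passages
  (1, 6): 3 passages
  (2, 3): 3 passages
  (3, 1): 3 passages
  (4, 4): 3 passages
  (6, 5): 3 passages
Total junctions: 7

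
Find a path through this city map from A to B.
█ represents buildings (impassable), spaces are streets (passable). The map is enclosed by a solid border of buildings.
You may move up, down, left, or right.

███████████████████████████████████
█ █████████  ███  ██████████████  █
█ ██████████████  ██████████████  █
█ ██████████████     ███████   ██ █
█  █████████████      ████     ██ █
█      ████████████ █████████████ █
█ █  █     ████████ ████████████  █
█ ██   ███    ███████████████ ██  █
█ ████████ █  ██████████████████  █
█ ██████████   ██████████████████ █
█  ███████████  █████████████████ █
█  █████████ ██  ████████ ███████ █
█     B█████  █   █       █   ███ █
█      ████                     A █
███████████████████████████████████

Finding the shortest path from A to B:
Movement: cardinal only
Path length: 51 steps
Directions: left → left → left → left → left → left → left → left → left → left → left → left → left → left → left → up → left → up → left → up → left → up → left → up → up → left → left → left → up → left → left → left → left → up → left → left → left → left → left → down → down → down → down → down → down → down → right → right → right → right → right

Solution:

███████████████████████████████████
█ █████████  ███  ██████████████  █
█ ██████████████  ██████████████  █
█ ██████████████     ███████   ██ █
█  █████████████      ████     ██ █
█↓←←←←↰████████████ █████████████ █
█↓█  █↑←←←↰████████ ████████████  █
█↓██   ███↑←←↰███████████████ ██  █
█↓████████ █ ↑██████████████████  █
█↓██████████ ↑↰██████████████████ █
█↓ ███████████↑↰█████████████████ █
█↓ █████████ ██↑↰████████ ███████ █
█↳→→→→B█████  █ ↑↰█       █   ███ █
█      ████      ↑←←←←←←←←←←←←←←A █
███████████████████████████████████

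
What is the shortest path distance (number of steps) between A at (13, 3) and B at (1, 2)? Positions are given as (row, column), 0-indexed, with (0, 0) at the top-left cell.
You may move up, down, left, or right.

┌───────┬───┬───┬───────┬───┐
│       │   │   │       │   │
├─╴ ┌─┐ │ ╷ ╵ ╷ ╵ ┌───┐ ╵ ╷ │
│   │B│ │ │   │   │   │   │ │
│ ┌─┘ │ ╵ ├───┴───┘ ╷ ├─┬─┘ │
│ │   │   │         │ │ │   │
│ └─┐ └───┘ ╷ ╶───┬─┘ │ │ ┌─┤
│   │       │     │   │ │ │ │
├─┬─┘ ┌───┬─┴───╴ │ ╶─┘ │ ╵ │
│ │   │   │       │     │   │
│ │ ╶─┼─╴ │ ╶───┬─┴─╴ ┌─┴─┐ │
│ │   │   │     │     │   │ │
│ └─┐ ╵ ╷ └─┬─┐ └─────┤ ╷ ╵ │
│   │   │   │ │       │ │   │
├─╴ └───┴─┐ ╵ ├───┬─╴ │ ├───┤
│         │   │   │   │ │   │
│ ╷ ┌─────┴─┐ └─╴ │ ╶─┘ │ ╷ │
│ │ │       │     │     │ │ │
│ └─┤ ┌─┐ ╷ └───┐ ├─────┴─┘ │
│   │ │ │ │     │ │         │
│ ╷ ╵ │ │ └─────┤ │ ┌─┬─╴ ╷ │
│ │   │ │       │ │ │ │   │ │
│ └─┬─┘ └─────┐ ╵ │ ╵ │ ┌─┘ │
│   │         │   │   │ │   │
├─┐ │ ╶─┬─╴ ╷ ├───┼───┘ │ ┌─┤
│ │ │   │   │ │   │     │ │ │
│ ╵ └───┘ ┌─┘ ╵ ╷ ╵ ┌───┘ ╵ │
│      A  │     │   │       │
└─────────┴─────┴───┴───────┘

Finding path from (13, 3) to (1, 2):
Path: (13,3) → (13,2) → (13,1) → (12,1) → (11,1) → (11,0) → (10,0) → (9,0) → (9,1) → (10,1) → (10,2) → (9,2) → (8,2) → (8,3) → (8,4) → (9,4) → (10,4) → (10,5) → (10,6) → (10,7) → (11,7) → (11,8) → (10,8) → (9,8) → (8,8) → (8,7) → (8,6) → (7,6) → (7,5) → (6,5) → (6,4) → (5,4) → (5,3) → (6,3) → (6,2) → (5,2) → (5,1) → (4,1) → (4,2) → (3,2) → (2,2) → (1,2)
Distance: 41 steps

Solution:

┌───────┬───┬───┬───────┬───┐
│       │   │   │       │   │
├─╴ ┌─┐ │ ╷ ╵ ╷ ╵ ┌───┐ ╵ ╷ │
│   │B│ │ │   │   │   │   │ │
│ ┌─┘ │ ╵ ├───┴───┘ ╷ ├─┬─┘ │
│ │  ↑│   │         │ │ │   │
│ └─┐ └───┘ ╷ ╶───┬─┘ │ │ ┌─┤
│   │↑      │     │   │ │ │ │
├─┬─┘ ┌───┬─┴───╴ │ ╶─┘ │ ╵ │
│ │↱ ↑│   │       │     │   │
│ │ ╶─┼─╴ │ ╶───┬─┴─╴ ┌─┴─┐ │
│ │↑ ↰│↓ ↰│     │     │   │ │
│ └─┐ ╵ ╷ └─┬─┐ └─────┤ ╷ ╵ │
│   │↑ ↲│↑ ↰│ │       │ │   │
├─╴ └───┴─┐ ╵ ├───┬─╴ │ ├───┤
│         │↑ ↰│   │   │ │   │
│ ╷ ┌─────┴─┐ └─╴ │ ╶─┘ │ ╷ │
│ │ │↱ → ↓  │↑ ← ↰│     │ │ │
│ └─┤ ┌─┐ ╷ └───┐ ├─────┴─┘ │
│↱ ↓│↑│ │↓│     │↑│         │
│ ╷ ╵ │ │ └─────┤ │ ┌─┬─╴ ╷ │
│↑│↳ ↑│ │↳ → → ↓│↑│ │ │   │ │
│ └─┬─┘ └─────┐ ╵ │ ╵ │ ┌─┘ │
│↑ ↰│         │↳ ↑│   │ │   │
├─┐ │ ╶─┬─╴ ╷ ├───┼───┘ │ ┌─┤
│ │↑│   │   │ │   │     │ │ │
│ ╵ └───┘ ┌─┘ ╵ ╷ ╵ ┌───┘ ╵ │
│  ↑ ← A  │     │   │       │
└─────────┴─────┴───┴───────┘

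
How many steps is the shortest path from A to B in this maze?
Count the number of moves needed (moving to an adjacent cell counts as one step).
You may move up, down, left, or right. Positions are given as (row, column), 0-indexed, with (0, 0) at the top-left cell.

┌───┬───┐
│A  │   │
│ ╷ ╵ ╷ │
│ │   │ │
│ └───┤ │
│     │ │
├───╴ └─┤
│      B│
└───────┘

Using BFS to find shortest path:
Start: (0, 0), End: (3, 3)
Path found:
(0,0) → (1,0) → (2,0) → (2,1) → (2,2) → (3,2) → (3,3)
Number of steps: 6

Solution:

┌───┬───┐
│A  │   │
│ ╷ ╵ ╷ │
│↓│   │ │
│ └───┤ │
│↳ → ↓│ │
├───╴ └─┤
│    ↳ B│
└───────┘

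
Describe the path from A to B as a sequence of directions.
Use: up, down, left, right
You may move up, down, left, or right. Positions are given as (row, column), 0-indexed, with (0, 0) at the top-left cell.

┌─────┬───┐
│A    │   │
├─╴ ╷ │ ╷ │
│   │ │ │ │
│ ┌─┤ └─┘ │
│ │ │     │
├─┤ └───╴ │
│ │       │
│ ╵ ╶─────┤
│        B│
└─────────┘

Finding the path and converting it to directions:
Path through cells: (0,0) → (0,1) → (0,2) → (1,2) → (2,2) → (2,3) → (2,4) → (3,4) → (3,3) → (3,2) → (3,1) → (4,1) → (4,2) → (4,3) → (4,4)
Directions: right, right, down, down, right, right, down, left, left, left, down, right, right, right

Solution:

┌─────┬───┐
│A → ↓│   │
├─╴ ╷ │ ╷ │
│   │↓│ │ │
│ ┌─┤ └─┘ │
│ │ │↳ → ↓│
├─┤ └───╴ │
│ │↓ ← ← ↲│
│ ╵ ╶─────┤
│  ↳ → → B│
└─────────┘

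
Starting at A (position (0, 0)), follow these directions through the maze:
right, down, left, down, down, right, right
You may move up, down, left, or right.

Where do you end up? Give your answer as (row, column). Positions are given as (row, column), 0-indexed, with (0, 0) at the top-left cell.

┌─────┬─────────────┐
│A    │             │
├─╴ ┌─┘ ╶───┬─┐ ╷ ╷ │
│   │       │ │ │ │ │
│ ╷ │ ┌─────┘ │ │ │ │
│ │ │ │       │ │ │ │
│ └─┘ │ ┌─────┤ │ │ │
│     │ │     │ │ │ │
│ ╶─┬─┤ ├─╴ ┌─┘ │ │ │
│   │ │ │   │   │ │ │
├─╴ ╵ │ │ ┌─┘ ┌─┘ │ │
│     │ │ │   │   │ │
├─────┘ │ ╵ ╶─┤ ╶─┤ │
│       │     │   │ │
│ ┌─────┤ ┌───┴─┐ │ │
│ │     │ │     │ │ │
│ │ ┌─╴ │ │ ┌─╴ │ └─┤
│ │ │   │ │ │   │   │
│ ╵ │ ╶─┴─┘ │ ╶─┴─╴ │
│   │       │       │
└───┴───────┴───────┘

Following directions step by step:
Start: (0, 0)
  right: (0, 0) → (0, 1)
  down: (0, 1) → (1, 1)
  left: (1, 1) → (1, 0)
  down: (1, 0) → (2, 0)
  down: (2, 0) → (3, 0)
  right: (3, 0) → (3, 1)
  right: (3, 1) → (3, 2)
Final position: (3, 2)

Path taken:

┌─────┬─────────────┐
│A ↓  │             │
├─╴ ┌─┘ ╶───┬─┐ ╷ ╷ │
│↓ ↲│       │ │ │ │ │
│ ╷ │ ┌─────┘ │ │ │ │
│↓│ │ │       │ │ │ │
│ └─┘ │ ┌─────┤ │ │ │
│↳ → B│ │     │ │ │ │
│ ╶─┬─┤ ├─╴ ┌─┘ │ │ │
│   │ │ │   │   │ │ │
├─╴ ╵ │ │ ┌─┘ ┌─┘ │ │
│     │ │ │   │   │ │
├─────┘ │ ╵ ╶─┤ ╶─┤ │
│       │     │   │ │
│ ┌─────┤ ┌───┴─┐ │ │
│ │     │ │     │ │ │
│ │ ┌─╴ │ │ ┌─╴ │ └─┤
│ │ │   │ │ │   │   │
│ ╵ │ ╶─┴─┘ │ ╶─┴─╴ │
│   │       │       │
└───┴───────┴───────┘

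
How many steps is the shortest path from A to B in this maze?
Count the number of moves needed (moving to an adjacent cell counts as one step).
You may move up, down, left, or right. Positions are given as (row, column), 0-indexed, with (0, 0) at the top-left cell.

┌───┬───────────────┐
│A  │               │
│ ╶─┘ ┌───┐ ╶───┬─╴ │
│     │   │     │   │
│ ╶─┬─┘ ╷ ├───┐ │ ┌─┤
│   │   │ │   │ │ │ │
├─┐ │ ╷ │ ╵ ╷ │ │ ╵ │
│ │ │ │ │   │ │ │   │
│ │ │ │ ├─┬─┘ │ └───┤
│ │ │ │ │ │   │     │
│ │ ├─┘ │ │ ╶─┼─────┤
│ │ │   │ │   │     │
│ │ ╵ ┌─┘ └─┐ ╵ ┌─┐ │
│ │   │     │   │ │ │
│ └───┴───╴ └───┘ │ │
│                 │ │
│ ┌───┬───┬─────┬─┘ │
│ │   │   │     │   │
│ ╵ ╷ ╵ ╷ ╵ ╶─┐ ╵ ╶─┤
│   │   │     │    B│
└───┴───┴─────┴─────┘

Using BFS to find shortest path:
Start: (0, 0), End: (9, 9)
Path found:
(0,0) → (1,0) → (2,0) → (2,1) → (3,1) → (4,1) → (5,1) → (6,1) → (6,2) → (5,2) → (5,3) → (4,3) → (3,3) → (2,3) → (1,3) → (1,4) → (2,4) → (3,4) → (3,5) → (2,5) → (2,6) → (3,6) → (4,6) → (4,5) → (5,5) → (5,6) → (6,6) → (6,7) → (5,7) → (5,8) → (5,9) → (6,9) → (7,9) → (8,9) → (8,8) → (9,8) → (9,9)
Number of steps: 36

Solution:

┌───┬───────────────┐
│A  │               │
│ ╶─┘ ┌───┐ ╶───┬─╴ │
│↓    │↱ ↓│     │   │
│ ╶─┬─┘ ╷ ├───┐ │ ┌─┤
│↳ ↓│  ↑│↓│↱ ↓│ │ │ │
├─┐ │ ╷ │ ╵ ╷ │ │ ╵ │
│ │↓│ │↑│↳ ↑│↓│ │   │
│ │ │ │ ├─┬─┘ │ └───┤
│ │↓│ │↑│ │↓ ↲│     │
│ │ ├─┘ │ │ ╶─┼─────┤
│ │↓│↱ ↑│ │↳ ↓│↱ → ↓│
│ │ ╵ ┌─┘ └─┐ ╵ ┌─┐ │
│ │↳ ↑│     │↳ ↑│ │↓│
│ └───┴───╴ └───┘ │ │
│                 │↓│
│ ┌───┬───┬─────┬─┘ │
│ │   │   │     │↓ ↲│
│ ╵ ╷ ╵ ╷ ╵ ╶─┐ ╵ ╶─┤
│   │   │     │  ↳ B│
└───┴───┴─────┴─────┘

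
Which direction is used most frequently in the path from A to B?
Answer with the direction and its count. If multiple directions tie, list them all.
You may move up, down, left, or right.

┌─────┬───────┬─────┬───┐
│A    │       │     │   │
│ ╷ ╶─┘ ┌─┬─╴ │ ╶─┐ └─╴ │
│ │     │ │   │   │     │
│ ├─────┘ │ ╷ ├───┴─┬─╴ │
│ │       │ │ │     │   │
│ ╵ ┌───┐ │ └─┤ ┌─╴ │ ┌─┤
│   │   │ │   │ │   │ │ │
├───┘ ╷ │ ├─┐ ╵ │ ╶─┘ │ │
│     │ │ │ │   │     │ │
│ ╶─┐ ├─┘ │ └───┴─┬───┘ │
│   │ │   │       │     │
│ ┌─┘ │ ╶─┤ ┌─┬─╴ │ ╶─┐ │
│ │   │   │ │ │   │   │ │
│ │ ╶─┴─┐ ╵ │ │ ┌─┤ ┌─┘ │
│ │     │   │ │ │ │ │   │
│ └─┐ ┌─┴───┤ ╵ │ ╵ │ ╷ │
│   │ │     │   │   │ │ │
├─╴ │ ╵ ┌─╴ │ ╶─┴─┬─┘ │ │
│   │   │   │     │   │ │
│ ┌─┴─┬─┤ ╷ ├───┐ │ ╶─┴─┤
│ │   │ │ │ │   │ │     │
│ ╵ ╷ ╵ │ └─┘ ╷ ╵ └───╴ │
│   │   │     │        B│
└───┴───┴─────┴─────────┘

Directions: down, down, down, right, up, right, right, right, down, down, down, left, down, right, down, right, up, up, right, right, right, down, left, down, down, left, down, right, right, down, down, right, right, right
Counts: {'down': 14, 'right': 14, 'up': 3, 'left': 3}
Most common: down and right (tied at 14 times each)

Solution:

┌─────┬───────┬─────┬───┐
│A    │       │     │   │
│ ╷ ╶─┘ ┌─┬─╴ │ ╶─┐ └─╴ │
│↓│     │ │   │   │     │
│ ├─────┘ │ ╷ ├───┴─┬─╴ │
│↓│↱ → → ↓│ │ │     │   │
│ ╵ ┌───┐ │ └─┤ ┌─╴ │ ┌─┤
│↳ ↑│   │↓│   │ │   │ │ │
├───┘ ╷ │ ├─┐ ╵ │ ╶─┘ │ │
│     │ │↓│ │   │     │ │
│ ╶─┐ ├─┘ │ └───┴─┬───┘ │
│   │ │↓ ↲│↱ → → ↓│     │
│ ┌─┘ │ ╶─┤ ┌─┬─╴ │ ╶─┐ │
│ │   │↳ ↓│↑│ │↓ ↲│   │ │
│ │ ╶─┴─┐ ╵ │ │ ┌─┤ ┌─┘ │
│ │     │↳ ↑│ │↓│ │ │   │
│ └─┐ ┌─┴───┤ ╵ │ ╵ │ ╷ │
│   │ │     │↓ ↲│   │ │ │
├─╴ │ ╵ ┌─╴ │ ╶─┴─┬─┘ │ │
│   │   │   │↳ → ↓│   │ │
│ ┌─┴─┬─┤ ╷ ├───┐ │ ╶─┴─┤
│ │   │ │ │ │   │↓│     │
│ ╵ ╷ ╵ │ └─┘ ╷ ╵ └───╴ │
│   │   │     │  ↳ → → B│
└───┴───┴─────┴─────────┘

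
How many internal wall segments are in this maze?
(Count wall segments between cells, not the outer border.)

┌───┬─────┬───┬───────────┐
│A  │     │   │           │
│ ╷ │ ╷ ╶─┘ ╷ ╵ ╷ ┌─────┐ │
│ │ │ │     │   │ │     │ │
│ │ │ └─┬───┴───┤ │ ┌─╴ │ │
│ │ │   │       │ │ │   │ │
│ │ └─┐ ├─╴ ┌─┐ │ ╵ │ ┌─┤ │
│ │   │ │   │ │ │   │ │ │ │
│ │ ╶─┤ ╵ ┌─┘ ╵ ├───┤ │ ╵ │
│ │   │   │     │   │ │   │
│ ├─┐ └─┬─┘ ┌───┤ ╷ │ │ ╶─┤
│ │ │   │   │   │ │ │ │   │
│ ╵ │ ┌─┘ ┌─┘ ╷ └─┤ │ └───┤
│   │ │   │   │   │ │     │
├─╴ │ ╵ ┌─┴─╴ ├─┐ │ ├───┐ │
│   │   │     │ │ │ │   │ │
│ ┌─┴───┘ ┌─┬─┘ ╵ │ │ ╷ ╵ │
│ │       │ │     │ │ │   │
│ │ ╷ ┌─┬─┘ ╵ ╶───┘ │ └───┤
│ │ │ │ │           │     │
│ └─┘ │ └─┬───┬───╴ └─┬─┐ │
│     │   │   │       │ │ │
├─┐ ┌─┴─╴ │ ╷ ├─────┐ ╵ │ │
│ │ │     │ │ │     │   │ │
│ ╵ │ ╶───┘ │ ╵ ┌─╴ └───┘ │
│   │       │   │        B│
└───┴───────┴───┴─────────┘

Counting internal wall segments:
Total internal walls: 144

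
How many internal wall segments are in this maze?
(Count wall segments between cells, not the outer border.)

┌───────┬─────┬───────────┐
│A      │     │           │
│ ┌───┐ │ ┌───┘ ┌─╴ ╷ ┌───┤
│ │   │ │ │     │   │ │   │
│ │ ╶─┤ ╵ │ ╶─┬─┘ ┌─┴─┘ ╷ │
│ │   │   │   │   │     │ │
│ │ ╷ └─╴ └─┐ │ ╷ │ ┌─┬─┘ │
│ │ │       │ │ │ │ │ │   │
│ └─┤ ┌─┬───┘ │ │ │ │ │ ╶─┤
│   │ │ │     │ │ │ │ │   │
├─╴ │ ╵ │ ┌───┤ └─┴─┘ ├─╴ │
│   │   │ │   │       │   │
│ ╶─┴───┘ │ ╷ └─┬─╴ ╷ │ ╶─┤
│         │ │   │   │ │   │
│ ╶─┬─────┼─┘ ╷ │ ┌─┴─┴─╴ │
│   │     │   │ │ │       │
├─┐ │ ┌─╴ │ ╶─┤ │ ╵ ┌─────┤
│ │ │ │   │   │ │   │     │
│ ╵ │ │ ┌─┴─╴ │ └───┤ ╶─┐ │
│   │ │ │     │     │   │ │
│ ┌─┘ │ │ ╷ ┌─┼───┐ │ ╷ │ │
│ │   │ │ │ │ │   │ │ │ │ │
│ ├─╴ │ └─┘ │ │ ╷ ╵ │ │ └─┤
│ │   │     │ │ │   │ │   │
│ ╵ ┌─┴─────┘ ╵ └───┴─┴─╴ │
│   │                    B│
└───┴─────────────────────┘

Counting internal wall segments:
Total internal walls: 144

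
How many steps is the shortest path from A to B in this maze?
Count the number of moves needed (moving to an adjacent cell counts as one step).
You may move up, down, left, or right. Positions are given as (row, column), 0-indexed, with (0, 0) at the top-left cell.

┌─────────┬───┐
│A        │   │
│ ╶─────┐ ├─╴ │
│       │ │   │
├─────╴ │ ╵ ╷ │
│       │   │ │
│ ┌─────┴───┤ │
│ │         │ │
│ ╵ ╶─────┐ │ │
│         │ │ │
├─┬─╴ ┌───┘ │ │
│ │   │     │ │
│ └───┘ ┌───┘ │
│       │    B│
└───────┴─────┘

Using BFS to find shortest path:
Start: (0, 0), End: (6, 6)
Path found:
(0,0) → (0,1) → (0,2) → (0,3) → (0,4) → (1,4) → (2,4) → (2,5) → (1,5) → (1,6) → (2,6) → (3,6) → (4,6) → (5,6) → (6,6)
Number of steps: 14

Solution:

┌─────────┬───┐
│A → → → ↓│   │
│ ╶─────┐ ├─╴ │
│       │↓│↱ ↓│
├─────╴ │ ╵ ╷ │
│       │↳ ↑│↓│
│ ┌─────┴───┤ │
│ │         │↓│
│ ╵ ╶─────┐ │ │
│         │ │↓│
├─┬─╴ ┌───┘ │ │
│ │   │     │↓│
│ └───┘ ┌───┘ │
│       │    B│
└───────┴─────┘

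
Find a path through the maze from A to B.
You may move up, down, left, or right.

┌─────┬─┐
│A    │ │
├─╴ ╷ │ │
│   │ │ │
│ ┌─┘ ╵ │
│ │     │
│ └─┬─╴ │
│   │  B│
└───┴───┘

Finding the shortest path through the maze:
Path length: 6 steps
Directions: right → right → down → down → right → down

Solution:

┌─────┬─┐
│A → ↓│ │
├─╴ ╷ │ │
│   │↓│ │
│ ┌─┘ ╵ │
│ │  ↳ ↓│
│ └─┬─╴ │
│   │  B│
└───┴───┘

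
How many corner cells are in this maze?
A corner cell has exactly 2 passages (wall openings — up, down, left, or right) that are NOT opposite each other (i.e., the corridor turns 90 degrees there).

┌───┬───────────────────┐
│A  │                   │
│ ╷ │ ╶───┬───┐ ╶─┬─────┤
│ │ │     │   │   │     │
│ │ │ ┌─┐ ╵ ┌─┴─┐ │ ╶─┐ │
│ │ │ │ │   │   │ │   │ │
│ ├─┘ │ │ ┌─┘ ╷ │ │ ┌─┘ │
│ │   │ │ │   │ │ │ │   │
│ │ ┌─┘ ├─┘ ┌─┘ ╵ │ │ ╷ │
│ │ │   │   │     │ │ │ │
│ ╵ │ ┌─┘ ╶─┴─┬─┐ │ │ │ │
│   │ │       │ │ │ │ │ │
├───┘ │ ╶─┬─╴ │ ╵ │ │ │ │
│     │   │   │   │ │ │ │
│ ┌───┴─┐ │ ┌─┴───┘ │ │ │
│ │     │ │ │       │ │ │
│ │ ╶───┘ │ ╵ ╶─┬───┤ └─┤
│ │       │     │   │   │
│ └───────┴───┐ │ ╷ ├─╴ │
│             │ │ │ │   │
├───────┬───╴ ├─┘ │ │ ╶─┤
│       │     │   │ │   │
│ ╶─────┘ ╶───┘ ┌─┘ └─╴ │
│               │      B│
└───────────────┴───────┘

Counting corner cells (2 non-opposite passages):
Total corners: 58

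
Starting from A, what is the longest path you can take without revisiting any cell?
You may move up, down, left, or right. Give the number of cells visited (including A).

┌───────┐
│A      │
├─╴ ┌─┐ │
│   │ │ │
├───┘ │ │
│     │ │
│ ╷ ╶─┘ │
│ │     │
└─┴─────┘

Finding longest simple path using DFS:
Start: (0, 0)
Longest path visits 12 cells
Path: A → right → right → right → down → down → down → left → left → up → left → down

Solution:

┌───────┐
│A → → ↓│
├─╴ ┌─┐ │
│   │ │↓│
├───┘ │ │
│↓ ↰  │↓│
│ ╷ ╶─┘ │
│B│↑ ← ↲│
└─┴─────┘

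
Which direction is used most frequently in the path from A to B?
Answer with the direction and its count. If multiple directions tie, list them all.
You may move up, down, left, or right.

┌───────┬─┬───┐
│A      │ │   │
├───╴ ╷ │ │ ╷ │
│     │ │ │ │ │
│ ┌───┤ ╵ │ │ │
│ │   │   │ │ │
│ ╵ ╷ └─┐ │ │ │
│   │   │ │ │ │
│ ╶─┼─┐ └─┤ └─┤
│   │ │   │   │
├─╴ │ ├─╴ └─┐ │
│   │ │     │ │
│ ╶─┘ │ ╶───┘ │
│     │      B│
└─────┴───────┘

Directions: right, right, down, left, left, down, down, right, up, right, down, right, down, right, down, left, down, right, right, right
Counts: {'right': 9, 'down': 7, 'left': 3, 'up': 1}
Most common: right (9 times)

Solution:

┌───────┬─┬───┐
│A → ↓  │ │   │
├───╴ ╷ │ │ ╷ │
│↓ ← ↲│ │ │ │ │
│ ┌───┤ ╵ │ │ │
│↓│↱ ↓│   │ │ │
│ ╵ ╷ └─┐ │ │ │
│↳ ↑│↳ ↓│ │ │ │
│ ╶─┼─┐ └─┤ └─┤
│   │ │↳ ↓│   │
├─╴ │ ├─╴ └─┐ │
│   │ │↓ ↲  │ │
│ ╶─┘ │ ╶───┘ │
│     │↳ → → B│
└─────┴───────┘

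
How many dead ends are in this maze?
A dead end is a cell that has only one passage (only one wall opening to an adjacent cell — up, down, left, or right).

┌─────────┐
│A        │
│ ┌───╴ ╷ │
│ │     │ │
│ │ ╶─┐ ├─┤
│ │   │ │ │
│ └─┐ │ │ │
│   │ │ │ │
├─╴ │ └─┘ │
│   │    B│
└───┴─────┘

Checking each cell for number of passages:

Dead ends found at positions:
  (1, 4)
  (2, 4)
  (3, 3)
  (4, 0)
Total dead ends: 4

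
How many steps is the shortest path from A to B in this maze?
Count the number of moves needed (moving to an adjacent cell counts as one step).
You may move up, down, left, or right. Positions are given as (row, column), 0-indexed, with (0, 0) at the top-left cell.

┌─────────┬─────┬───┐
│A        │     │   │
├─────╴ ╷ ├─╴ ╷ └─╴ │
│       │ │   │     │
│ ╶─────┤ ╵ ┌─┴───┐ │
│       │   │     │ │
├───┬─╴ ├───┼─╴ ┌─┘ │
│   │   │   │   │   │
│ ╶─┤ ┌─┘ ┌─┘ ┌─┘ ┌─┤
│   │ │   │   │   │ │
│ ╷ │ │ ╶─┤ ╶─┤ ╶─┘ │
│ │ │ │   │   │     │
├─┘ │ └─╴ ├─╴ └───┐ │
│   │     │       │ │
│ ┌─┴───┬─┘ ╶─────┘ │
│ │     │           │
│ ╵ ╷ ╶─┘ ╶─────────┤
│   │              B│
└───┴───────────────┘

Using BFS to find shortest path:
Start: (0, 0), End: (8, 9)
Path found:
(0,0) → (0,1) → (0,2) → (0,3) → (0,4) → (1,4) → (2,4) → (2,5) → (1,5) → (1,6) → (0,6) → (0,7) → (1,7) → (1,8) → (1,9) → (2,9) → (3,9) → (3,8) → (4,8) → (4,7) → (5,7) → (5,8) → (5,9) → (6,9) → (7,9) → (7,8) → (7,7) → (7,6) → (7,5) → (7,4) → (8,4) → (8,5) → (8,6) → (8,7) → (8,8) → (8,9)
Number of steps: 35

Solution:

┌─────────┬─────┬───┐
│A → → → ↓│  ↱ ↓│   │
├─────╴ ╷ ├─╴ ╷ └─╴ │
│       │↓│↱ ↑│↳ → ↓│
│ ╶─────┤ ╵ ┌─┴───┐ │
│       │↳ ↑│     │↓│
├───┬─╴ ├───┼─╴ ┌─┘ │
│   │   │   │   │↓ ↲│
│ ╶─┤ ┌─┘ ┌─┘ ┌─┘ ┌─┤
│   │ │   │   │↓ ↲│ │
│ ╷ │ │ ╶─┤ ╶─┤ ╶─┘ │
│ │ │ │   │   │↳ → ↓│
├─┘ │ └─╴ ├─╴ └───┐ │
│   │     │       │↓│
│ ┌─┴───┬─┘ ╶─────┘ │
│ │     │↓ ← ← ← ← ↲│
│ ╵ ╷ ╶─┘ ╶─────────┤
│   │    ↳ → → → → B│
└───┴───────────────┘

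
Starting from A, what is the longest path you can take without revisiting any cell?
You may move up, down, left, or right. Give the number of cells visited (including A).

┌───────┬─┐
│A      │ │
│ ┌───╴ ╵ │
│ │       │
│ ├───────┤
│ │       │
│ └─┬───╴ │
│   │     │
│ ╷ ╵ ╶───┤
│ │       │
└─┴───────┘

Finding longest simple path using DFS:
Start: (0, 0)
Longest path visits 14 cells
Path: A → down → down → down → right → down → right → up → right → right → up → left → left → left

Solution:

┌───────┬─┐
│A      │ │
│ ┌───╴ ╵ │
│↓│       │
│ ├───────┤
│↓│B ← ← ↰│
│ └─┬───╴ │
│↳ ↓│↱ → ↑│
│ ╷ ╵ ╶───┤
│ │↳ ↑    │
└─┴───────┘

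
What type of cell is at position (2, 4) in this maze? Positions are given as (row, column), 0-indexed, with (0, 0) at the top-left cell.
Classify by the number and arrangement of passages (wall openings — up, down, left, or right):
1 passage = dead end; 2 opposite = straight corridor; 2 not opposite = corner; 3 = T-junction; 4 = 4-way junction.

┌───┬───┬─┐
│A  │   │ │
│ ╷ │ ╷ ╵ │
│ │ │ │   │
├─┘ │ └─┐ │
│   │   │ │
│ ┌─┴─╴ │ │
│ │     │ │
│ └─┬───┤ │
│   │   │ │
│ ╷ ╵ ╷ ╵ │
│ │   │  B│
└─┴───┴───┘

Checking cell at (2, 4):
Number of passages: 2
Cell type: straight corridor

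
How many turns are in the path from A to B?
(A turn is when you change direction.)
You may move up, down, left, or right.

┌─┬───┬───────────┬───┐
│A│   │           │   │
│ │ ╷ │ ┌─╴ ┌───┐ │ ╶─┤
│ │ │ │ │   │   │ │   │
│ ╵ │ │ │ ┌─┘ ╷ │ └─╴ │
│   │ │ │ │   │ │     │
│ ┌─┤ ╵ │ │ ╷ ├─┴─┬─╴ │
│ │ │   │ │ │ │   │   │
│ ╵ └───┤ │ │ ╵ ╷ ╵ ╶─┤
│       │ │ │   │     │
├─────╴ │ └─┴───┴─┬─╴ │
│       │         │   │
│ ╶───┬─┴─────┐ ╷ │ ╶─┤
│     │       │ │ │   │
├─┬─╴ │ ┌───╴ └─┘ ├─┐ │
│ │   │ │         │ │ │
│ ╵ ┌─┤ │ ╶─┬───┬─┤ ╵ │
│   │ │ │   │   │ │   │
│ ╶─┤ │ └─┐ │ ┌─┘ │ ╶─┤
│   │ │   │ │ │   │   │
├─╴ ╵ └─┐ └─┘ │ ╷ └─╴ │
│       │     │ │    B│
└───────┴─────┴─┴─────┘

Directions: down, down, right, up, up, right, down, down, down, right, up, up, up, right, right, right, right, right, down, down, right, right, down, left, down, right, down, left, down, right, down, down, left, down, right, down
Number of turns: 22

Solution:

┌─┬───┬───────────┬───┐
│A│↱ ↓│↱ → → → → ↓│   │
│ │ ╷ │ ┌─╴ ┌───┐ │ ╶─┤
│↓│↑│↓│↑│   │   │↓│   │
│ ╵ │ │ │ ┌─┘ ╷ │ └─╴ │
│↳ ↑│↓│↑│ │   │ │↳ → ↓│
│ ┌─┤ ╵ │ │ ╷ ├─┴─┬─╴ │
│ │ │↳ ↑│ │ │ │   │↓ ↲│
│ ╵ └───┤ │ │ ╵ ╷ ╵ ╶─┤
│       │ │ │   │  ↳ ↓│
├─────╴ │ └─┴───┴─┬─╴ │
│       │         │↓ ↲│
│ ╶───┬─┴─────┐ ╷ │ ╶─┤
│     │       │ │ │↳ ↓│
├─┬─╴ │ ┌───╴ └─┘ ├─┐ │
│ │   │ │         │ │↓│
│ ╵ ┌─┤ │ ╶─┬───┬─┤ ╵ │
│   │ │ │   │   │ │↓ ↲│
│ ╶─┤ │ └─┐ │ ┌─┘ │ ╶─┤
│   │ │   │ │ │   │↳ ↓│
├─╴ ╵ └─┐ └─┘ │ ╷ └─╴ │
│       │     │ │    B│
└───────┴─────┴─┴─────┘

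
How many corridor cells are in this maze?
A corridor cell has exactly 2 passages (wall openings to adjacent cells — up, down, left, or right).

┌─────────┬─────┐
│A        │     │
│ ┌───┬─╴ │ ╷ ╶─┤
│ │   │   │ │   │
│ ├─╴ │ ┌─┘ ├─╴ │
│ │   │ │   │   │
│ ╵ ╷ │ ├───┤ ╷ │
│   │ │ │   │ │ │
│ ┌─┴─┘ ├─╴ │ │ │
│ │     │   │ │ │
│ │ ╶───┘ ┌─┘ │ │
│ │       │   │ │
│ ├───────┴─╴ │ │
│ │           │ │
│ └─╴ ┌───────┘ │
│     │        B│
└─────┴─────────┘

Counting cells with exactly 2 passages:
Total corridor cells: 50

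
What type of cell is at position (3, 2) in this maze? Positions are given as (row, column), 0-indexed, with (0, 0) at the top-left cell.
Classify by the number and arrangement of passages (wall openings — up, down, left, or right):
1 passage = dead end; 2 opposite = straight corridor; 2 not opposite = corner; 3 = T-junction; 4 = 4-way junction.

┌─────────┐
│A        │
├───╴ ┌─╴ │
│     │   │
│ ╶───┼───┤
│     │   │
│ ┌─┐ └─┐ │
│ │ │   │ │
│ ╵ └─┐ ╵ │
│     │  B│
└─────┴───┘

Checking cell at (3, 2):
Number of passages: 2
Cell type: corner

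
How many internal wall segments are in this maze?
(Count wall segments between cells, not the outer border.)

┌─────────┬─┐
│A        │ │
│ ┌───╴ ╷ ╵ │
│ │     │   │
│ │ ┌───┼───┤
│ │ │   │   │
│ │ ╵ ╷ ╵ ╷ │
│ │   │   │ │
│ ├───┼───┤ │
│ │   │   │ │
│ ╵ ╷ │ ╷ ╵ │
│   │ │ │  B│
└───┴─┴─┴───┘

Counting internal wall segments:
Total internal walls: 25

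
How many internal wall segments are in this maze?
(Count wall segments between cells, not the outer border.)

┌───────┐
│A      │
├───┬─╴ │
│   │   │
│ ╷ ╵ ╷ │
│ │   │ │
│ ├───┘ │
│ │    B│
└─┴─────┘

Counting internal wall segments:
Total internal walls: 9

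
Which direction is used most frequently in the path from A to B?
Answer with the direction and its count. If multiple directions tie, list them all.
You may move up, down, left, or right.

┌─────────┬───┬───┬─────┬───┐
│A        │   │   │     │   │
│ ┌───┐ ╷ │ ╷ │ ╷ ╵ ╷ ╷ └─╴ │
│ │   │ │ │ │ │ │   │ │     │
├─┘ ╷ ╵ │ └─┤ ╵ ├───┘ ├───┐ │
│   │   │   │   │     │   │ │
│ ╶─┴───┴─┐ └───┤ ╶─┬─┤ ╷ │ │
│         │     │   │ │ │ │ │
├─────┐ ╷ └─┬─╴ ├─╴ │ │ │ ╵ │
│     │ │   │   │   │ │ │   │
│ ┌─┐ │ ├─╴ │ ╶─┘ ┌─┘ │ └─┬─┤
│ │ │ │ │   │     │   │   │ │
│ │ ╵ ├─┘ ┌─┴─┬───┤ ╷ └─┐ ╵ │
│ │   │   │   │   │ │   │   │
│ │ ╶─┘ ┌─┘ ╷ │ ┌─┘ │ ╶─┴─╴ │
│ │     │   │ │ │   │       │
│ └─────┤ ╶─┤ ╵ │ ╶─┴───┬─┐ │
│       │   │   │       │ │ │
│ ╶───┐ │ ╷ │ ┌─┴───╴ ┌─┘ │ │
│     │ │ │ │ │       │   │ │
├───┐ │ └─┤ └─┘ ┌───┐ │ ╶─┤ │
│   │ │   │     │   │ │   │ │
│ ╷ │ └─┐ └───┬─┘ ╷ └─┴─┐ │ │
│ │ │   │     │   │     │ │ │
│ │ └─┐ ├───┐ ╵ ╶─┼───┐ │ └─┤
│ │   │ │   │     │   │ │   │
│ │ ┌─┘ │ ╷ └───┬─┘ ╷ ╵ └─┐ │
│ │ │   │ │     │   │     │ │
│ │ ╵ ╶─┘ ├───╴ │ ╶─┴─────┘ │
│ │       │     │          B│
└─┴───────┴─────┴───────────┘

Directions: right, right, right, down, down, left, up, left, down, left, down, right, right, right, right, down, right, down, left, down, left, down, left, left, up, right, up, up, left, left, down, down, down, down, right, right, right, down, down, right, down, right, right, down, right, up, right, up, right, down, right, right, down, down, left, up, left, down, left, down, right, right, right, right, right
Counts: {'right': 25, 'down': 21, 'left': 12, 'up': 7}
Most common: right (25 times)

Solution:

┌─────────┬───┬───┬─────┬───┐
│A → → ↓  │   │   │     │   │
│ ┌───┐ ╷ │ ╷ │ ╷ ╵ ╷ ╷ └─╴ │
│ │↓ ↰│↓│ │ │ │ │   │ │     │
├─┘ ╷ ╵ │ └─┤ ╵ ├───┘ ├───┐ │
│↓ ↲│↑ ↲│   │   │     │   │ │
│ ╶─┴───┴─┐ └───┤ ╶─┬─┤ ╷ │ │
│↳ → → → ↓│     │   │ │ │ │ │
├─────┐ ╷ └─┬─╴ ├─╴ │ │ │ ╵ │
│↓ ← ↰│ │↳ ↓│   │   │ │ │   │
│ ┌─┐ │ ├─╴ │ ╶─┘ ┌─┘ │ └─┬─┤
│↓│ │↑│ │↓ ↲│     │   │   │ │
│ │ ╵ ├─┘ ┌─┴─┬───┤ ╷ └─┐ ╵ │
│↓│↱ ↑│↓ ↲│   │   │ │   │   │
│ │ ╶─┘ ┌─┘ ╷ │ ┌─┘ │ ╶─┴─╴ │
│↓│↑ ← ↲│   │ │ │   │       │
│ └─────┤ ╶─┤ ╵ │ ╶─┴───┬─┐ │
│↳ → → ↓│   │   │       │ │ │
│ ╶───┐ │ ╷ │ ┌─┴───╴ ┌─┘ │ │
│     │↓│ │ │ │       │   │ │
├───┐ │ └─┤ └─┘ ┌───┐ │ ╶─┤ │
│   │ │↳ ↓│     │↱ ↓│ │   │ │
│ ╷ │ └─┐ └───┬─┘ ╷ └─┴─┐ │ │
│ │ │   │↳ → ↓│↱ ↑│↳ → ↓│ │ │
│ │ └─┐ ├───┐ ╵ ╶─┼───┐ │ └─┤
│ │   │ │   │↳ ↑  │↓ ↰│↓│   │
│ │ ┌─┘ │ ╷ └───┬─┘ ╷ ╵ └─┐ │
│ │ │   │ │     │↓ ↲│↑ ↲  │ │
│ │ ╵ ╶─┘ ├───╴ │ ╶─┴─────┘ │
│ │       │     │↳ → → → → B│
└─┴───────┴─────┴───────────┘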